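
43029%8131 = 2374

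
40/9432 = 5/1179=0.00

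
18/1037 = 18/1037 = 0.02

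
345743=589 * 587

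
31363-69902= - 38539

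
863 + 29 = 892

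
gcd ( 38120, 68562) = 2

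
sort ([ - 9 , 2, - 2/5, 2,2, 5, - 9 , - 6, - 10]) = [ -10, - 9, -9,  -  6, - 2/5,2,2,2,5]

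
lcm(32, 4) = 32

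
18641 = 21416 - 2775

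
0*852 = 0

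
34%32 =2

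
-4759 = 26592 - 31351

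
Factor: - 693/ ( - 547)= 3^2 * 7^1*11^1 * 547^( - 1 )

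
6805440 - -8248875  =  15054315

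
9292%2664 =1300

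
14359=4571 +9788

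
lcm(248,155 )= 1240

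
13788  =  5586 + 8202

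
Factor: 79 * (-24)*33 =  - 2^3*3^2*11^1*79^1=- 62568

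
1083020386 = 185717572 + 897302814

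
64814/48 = 32407/24=1350.29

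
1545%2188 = 1545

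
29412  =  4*7353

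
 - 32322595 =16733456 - 49056051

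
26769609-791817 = 25977792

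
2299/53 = 43+20/53 =43.38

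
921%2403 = 921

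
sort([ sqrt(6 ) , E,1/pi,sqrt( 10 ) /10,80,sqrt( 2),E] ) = [sqrt(10) /10,1/pi , sqrt(2),sqrt( 6 ),E, E,80 ] 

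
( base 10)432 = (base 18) 160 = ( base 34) co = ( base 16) 1B0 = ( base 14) 22C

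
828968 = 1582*524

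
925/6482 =925/6482 = 0.14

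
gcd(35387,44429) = 11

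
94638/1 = 94638 = 94638.00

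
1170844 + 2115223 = 3286067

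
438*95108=41657304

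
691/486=1 + 205/486 = 1.42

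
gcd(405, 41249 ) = 1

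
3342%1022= 276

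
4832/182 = 2416/91 = 26.55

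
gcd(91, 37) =1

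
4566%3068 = 1498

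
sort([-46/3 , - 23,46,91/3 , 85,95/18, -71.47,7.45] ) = [-71.47,  -  23, - 46/3,95/18,7.45,91/3  ,  46,85 ]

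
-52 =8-60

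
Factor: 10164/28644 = 11/31 = 11^1 * 31^ ( - 1)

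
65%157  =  65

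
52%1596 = 52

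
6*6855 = 41130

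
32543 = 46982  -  14439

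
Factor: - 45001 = -11^1*4091^1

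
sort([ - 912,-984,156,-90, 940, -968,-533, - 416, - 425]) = [ - 984 , - 968, - 912,-533,-425, - 416 , - 90,156,  940]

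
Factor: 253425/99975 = 43^( - 1)*109^1 = 109/43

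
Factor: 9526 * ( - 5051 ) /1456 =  - 2^( - 3)*7^( - 1) * 11^1*13^ ( - 1) * 433^1*5051^1 = - 24057913/728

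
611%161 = 128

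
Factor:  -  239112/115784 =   -  729/353 = -3^6*353^ (-1)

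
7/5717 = 7/5717 = 0.00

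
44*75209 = 3309196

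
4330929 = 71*60999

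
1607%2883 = 1607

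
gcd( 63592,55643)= 7949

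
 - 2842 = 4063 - 6905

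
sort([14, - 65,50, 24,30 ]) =[- 65,14,24,30 , 50 ] 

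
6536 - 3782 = 2754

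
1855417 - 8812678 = - 6957261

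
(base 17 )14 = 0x15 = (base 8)25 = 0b10101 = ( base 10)21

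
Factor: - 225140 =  - 2^2*5^1* 11257^1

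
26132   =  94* 278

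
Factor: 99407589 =3^1*33135863^1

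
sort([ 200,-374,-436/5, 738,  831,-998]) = [-998, - 374, - 436/5,  200,  738, 831 ]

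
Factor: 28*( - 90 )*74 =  - 186480 = -  2^4*3^2*5^1*7^1*37^1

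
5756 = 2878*2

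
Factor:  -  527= - 17^1*31^1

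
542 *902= 488884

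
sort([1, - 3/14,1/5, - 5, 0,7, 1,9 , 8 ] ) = [ - 5,-3/14, 0, 1/5,  1, 1, 7,8, 9 ]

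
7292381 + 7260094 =14552475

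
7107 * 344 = 2444808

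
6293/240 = 6293/240= 26.22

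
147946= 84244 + 63702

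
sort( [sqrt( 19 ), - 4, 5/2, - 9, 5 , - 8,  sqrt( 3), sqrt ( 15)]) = [  -  9, - 8,-4,sqrt(3),5/2, sqrt( 15), sqrt( 19 ), 5]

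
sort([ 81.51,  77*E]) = [81.51,77*E ] 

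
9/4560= 3/1520 = 0.00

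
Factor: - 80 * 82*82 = -537920 = - 2^6*5^1 * 41^2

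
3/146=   3/146  =  0.02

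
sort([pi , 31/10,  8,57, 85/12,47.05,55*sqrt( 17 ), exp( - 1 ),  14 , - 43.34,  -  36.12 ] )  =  [ - 43.34, - 36.12,exp( - 1 ),31/10,  pi, 85/12,8,  14,  47.05,57, 55*sqrt( 17 ) ]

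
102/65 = 1 + 37/65 = 1.57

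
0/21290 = 0 = 0.00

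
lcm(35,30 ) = 210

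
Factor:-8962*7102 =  - 63648124 = - 2^2* 53^1*67^1*4481^1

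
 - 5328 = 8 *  ( - 666)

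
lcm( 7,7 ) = 7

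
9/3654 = 1/406 = 0.00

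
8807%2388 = 1643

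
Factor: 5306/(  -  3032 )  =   - 7/4=-  2^(-2)*7^1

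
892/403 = 892/403= 2.21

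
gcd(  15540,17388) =84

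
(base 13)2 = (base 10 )2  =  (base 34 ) 2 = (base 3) 2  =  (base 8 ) 2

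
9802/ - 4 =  - 4901/2 = - 2450.50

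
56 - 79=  - 23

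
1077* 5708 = 6147516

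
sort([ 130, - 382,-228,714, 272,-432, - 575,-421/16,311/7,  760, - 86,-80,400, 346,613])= [ - 575, - 432, - 382,- 228,-86, - 80,- 421/16,  311/7,130,272,346,400,613,714,760]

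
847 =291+556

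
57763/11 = 5251 + 2/11 = 5251.18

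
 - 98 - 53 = -151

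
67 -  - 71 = 138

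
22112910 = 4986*4435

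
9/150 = 3/50 = 0.06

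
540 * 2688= 1451520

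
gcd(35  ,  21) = 7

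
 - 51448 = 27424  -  78872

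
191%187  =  4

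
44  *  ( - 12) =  - 528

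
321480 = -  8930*( -36 ) 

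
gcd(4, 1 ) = 1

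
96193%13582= 1119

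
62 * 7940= 492280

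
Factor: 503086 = 2^1*251543^1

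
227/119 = 227/119   =  1.91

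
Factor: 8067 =3^1*2689^1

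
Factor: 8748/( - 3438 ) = - 2^1*3^5*191^( - 1 ) = - 486/191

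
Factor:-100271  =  -100271^1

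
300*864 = 259200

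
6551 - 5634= 917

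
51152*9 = 460368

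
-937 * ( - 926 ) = 867662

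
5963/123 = 48 + 59/123 = 48.48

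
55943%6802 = 1527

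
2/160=1/80 = 0.01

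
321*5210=1672410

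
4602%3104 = 1498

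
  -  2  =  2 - 4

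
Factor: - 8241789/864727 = - 3^1  *37^( - 1 )*23371^(-1 )*2747263^1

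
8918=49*182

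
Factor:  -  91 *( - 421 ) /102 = 2^( - 1)*3^ (-1 )*7^1 * 13^1 * 17^(-1 )*421^1 = 38311/102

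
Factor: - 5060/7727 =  - 2^2*5^1*11^1 *23^1  *7727^( -1 )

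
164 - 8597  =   - 8433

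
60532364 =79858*758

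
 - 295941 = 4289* ( - 69)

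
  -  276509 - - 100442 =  - 176067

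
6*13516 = 81096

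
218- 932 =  - 714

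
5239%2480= 279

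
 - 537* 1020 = - 547740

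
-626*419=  - 262294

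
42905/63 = 42905/63=681.03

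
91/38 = 2 + 15/38 = 2.39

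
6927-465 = 6462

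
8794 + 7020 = 15814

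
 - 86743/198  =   - 439+179/198 = - 438.10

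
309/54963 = 103/18321=0.01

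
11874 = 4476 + 7398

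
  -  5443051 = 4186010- 9629061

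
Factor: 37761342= 2^1*3^1*281^1*22397^1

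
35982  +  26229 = 62211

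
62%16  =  14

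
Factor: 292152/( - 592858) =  - 444/901 = - 2^2*3^1*  17^ ( - 1 )*37^1*53^( -1 ) 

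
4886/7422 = 2443/3711 = 0.66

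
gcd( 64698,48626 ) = 82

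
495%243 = 9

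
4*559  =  2236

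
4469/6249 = 4469/6249 =0.72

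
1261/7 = 1261/7 =180.14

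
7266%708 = 186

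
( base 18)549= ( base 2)11010100101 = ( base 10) 1701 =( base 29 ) 20j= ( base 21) 3i0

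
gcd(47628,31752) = 15876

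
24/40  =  3/5= 0.60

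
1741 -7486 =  - 5745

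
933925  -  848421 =85504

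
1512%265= 187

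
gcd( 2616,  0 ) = 2616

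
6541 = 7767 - 1226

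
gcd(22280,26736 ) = 4456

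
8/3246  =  4/1623 =0.00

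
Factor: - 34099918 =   -  2^1*67^1*397^1*641^1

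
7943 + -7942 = 1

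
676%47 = 18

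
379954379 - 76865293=303089086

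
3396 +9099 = 12495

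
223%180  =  43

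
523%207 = 109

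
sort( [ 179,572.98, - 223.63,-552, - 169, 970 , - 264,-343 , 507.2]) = [ - 552, - 343, -264, - 223.63, - 169,179,507.2, 572.98 , 970]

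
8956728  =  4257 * 2104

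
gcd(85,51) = 17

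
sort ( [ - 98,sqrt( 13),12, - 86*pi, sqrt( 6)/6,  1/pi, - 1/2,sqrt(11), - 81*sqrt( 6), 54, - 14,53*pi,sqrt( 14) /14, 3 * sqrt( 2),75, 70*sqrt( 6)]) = [ - 86*pi, -81*sqrt( 6 ), - 98, - 14 , - 1/2, sqrt(14 ) /14, 1/pi,sqrt( 6)/6,  sqrt( 11 ),  sqrt ( 13),3 * sqrt( 2), 12 , 54,75,53*pi,70*sqrt( 6) ]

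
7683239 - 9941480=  - 2258241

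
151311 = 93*1627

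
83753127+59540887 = 143294014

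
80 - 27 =53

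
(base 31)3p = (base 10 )118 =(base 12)9A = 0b1110110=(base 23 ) 53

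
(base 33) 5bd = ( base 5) 141241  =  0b1011010111101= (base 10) 5821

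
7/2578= 7/2578= 0.00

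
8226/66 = 124 + 7/11 =124.64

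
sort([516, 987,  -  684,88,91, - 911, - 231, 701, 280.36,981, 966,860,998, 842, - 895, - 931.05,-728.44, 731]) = [ - 931.05, - 911,-895, - 728.44, - 684, - 231, 88, 91, 280.36, 516  ,  701, 731,842, 860, 966, 981, 987 , 998 ] 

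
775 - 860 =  - 85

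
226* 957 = 216282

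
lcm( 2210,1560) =26520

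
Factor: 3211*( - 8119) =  - 26070109 = - 13^2*19^1*23^1*353^1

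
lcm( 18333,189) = 18333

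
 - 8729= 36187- 44916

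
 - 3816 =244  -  4060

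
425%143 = 139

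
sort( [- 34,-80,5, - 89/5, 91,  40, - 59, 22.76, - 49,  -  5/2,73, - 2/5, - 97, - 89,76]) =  [-97,  -  89,- 80, - 59, - 49, - 34, - 89/5, - 5/2, -2/5, 5,  22.76, 40,73,  76, 91]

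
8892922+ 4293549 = 13186471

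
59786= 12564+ 47222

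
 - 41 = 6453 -6494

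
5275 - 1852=3423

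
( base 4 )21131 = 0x25d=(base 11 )500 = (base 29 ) kp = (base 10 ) 605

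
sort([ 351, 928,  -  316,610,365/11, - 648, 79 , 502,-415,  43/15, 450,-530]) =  [- 648, - 530,-415, - 316, 43/15, 365/11, 79, 351 , 450, 502, 610,  928 ] 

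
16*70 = 1120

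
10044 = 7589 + 2455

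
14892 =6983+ 7909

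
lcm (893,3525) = 66975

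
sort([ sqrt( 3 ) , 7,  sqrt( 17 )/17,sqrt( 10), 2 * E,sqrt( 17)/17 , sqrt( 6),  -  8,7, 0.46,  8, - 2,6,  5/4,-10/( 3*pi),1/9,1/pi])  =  [ - 8, - 2, - 10/ (3*pi ) , 1/9,sqrt(17) /17,sqrt( 17 )/17, 1/pi,0.46, 5/4, sqrt( 3 ), sqrt(6 ), sqrt ( 10),  2 *E,6, 7,7, 8 ]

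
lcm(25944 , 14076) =1323144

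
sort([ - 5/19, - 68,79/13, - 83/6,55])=[ - 68, -83/6, - 5/19, 79/13, 55]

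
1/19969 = 1/19969 =0.00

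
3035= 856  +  2179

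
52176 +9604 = 61780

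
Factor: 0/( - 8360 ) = 0^1 =0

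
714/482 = 1 + 116/241 = 1.48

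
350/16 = 21+7/8  =  21.88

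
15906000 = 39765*400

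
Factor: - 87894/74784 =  - 2^( - 4)*3^1 * 41^( - 1)*257^1 = - 771/656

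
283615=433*655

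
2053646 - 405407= 1648239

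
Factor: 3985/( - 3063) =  -3^( - 1)*5^1*797^1*1021^( - 1)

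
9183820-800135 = 8383685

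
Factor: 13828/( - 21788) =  - 13^ ( - 1 )*419^( - 1)*3457^1= - 3457/5447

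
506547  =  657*771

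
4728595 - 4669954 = 58641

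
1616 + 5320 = 6936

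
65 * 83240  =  5410600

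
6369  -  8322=-1953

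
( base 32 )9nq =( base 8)23372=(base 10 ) 9978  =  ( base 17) 208G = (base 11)7551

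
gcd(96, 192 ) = 96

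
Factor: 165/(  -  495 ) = -1/3 = - 3^( - 1) 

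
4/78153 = 4/78153 =0.00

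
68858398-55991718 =12866680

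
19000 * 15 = 285000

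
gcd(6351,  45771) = 219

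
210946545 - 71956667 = 138989878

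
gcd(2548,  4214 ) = 98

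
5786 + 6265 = 12051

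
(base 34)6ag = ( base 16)1C7C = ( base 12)4278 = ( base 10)7292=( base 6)53432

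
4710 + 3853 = 8563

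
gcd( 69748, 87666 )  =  2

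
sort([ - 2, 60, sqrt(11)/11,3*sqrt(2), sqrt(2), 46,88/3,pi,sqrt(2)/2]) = [-2,sqrt(11)/11, sqrt( 2)/2, sqrt(2),pi, 3*sqrt (2 ), 88/3, 46,60]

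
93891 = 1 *93891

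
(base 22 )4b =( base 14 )71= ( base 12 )83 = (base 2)1100011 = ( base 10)99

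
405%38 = 25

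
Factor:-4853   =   - 23^1*211^1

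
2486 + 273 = 2759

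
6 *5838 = 35028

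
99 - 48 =51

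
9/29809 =9/29809 = 0.00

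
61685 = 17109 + 44576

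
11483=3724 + 7759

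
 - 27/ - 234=3/26 = 0.12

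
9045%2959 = 168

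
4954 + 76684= 81638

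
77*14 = 1078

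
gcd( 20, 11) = 1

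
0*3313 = 0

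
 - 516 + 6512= 5996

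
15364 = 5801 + 9563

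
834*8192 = 6832128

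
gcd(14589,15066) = 9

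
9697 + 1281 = 10978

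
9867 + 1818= 11685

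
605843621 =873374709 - 267531088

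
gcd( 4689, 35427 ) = 3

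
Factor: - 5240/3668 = - 10/7  =  - 2^1 *5^1*7^( - 1 )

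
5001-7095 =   -  2094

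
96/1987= 96/1987 = 0.05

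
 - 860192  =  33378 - 893570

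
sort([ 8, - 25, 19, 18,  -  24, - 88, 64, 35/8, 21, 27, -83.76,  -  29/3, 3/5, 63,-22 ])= [ - 88, - 83.76, -25,-24, - 22, - 29/3, 3/5,35/8, 8,18, 19,  21, 27, 63, 64]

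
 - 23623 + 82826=59203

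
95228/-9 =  - 10581 + 1/9=-10580.89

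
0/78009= 0 =0.00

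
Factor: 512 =2^9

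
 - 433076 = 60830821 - 61263897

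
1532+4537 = 6069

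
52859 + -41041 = 11818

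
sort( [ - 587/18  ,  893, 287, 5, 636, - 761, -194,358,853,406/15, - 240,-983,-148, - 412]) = [ - 983, - 761, -412, - 240, - 194, - 148, - 587/18,  5, 406/15, 287, 358, 636, 853,893 ]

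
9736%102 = 46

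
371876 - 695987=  -324111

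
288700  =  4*72175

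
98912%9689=2022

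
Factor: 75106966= 2^1*11^1*37^1*92269^1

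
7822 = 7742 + 80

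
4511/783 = 4511/783= 5.76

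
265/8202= 265/8202 = 0.03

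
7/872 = 7/872 = 0.01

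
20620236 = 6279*3284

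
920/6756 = 230/1689 = 0.14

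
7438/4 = 1859 + 1/2 = 1859.50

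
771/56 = 771/56 = 13.77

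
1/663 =1/663 = 0.00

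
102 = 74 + 28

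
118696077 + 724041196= 842737273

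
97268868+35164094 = 132432962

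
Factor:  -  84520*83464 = -2^6 * 5^1*2113^1* 10433^1= -  7054377280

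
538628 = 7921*68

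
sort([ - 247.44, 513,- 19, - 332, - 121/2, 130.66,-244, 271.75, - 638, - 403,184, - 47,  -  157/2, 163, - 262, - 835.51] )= [ - 835.51, - 638,-403, - 332, - 262,- 247.44, - 244, - 157/2, - 121/2  , - 47, - 19, 130.66, 163, 184 , 271.75,513 ]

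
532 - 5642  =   - 5110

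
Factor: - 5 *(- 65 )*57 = 18525 = 3^1*5^2*13^1 * 19^1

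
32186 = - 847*( - 38 )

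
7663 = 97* 79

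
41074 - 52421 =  - 11347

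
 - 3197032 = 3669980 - 6867012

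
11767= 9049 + 2718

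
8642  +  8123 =16765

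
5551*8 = 44408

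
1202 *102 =122604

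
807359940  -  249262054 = 558097886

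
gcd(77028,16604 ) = 28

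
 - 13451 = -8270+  - 5181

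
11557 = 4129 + 7428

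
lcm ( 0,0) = 0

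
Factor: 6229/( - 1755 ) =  - 3^( - 3 )*5^(-1 )*13^ (  -  1)*6229^1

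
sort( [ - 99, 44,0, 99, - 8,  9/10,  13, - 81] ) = [ - 99, - 81, - 8,0, 9/10,13 , 44, 99]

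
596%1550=596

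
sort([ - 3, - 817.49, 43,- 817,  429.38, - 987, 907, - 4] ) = [ - 987, - 817.49, - 817,-4, - 3, 43,  429.38, 907]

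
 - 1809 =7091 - 8900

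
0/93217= 0 =0.00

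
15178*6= 91068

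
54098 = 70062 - 15964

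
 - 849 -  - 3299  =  2450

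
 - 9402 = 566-9968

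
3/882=1/294= 0.00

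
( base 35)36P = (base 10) 3910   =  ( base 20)9FA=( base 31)424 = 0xf46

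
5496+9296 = 14792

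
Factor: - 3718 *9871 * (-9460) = 2^3*5^1*11^2*13^2 * 43^1*9871^1=   347185575880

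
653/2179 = 653/2179= 0.30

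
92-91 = 1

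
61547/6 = 61547/6= 10257.83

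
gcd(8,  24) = 8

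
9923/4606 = 2 + 711/4606 = 2.15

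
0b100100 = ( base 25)1b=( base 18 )20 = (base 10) 36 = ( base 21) 1f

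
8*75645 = 605160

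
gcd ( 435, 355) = 5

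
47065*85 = 4000525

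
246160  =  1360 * 181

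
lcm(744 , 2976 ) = 2976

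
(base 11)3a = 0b101011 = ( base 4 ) 223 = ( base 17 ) 29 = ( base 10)43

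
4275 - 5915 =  - 1640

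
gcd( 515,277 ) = 1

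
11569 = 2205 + 9364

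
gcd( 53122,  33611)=1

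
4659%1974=711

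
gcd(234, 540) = 18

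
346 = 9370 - 9024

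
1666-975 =691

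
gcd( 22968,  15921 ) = 261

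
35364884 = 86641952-51277068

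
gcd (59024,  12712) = 56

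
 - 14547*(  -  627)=9120969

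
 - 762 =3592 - 4354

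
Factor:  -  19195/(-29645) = 349/539 = 7^(-2 ) * 11^(-1)*349^1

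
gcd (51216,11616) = 528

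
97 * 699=67803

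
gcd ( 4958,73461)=1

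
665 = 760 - 95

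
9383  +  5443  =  14826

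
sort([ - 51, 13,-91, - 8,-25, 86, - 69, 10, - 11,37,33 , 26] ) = [-91,-69,-51, - 25,- 11,-8,10,13,26,33,37, 86 ]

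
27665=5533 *5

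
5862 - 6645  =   - 783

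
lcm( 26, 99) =2574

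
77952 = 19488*4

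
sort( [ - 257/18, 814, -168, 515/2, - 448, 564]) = [ - 448, - 168, - 257/18,515/2,564, 814 ] 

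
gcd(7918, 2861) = 1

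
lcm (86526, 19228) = 173052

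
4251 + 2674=6925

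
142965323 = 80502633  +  62462690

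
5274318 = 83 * 63546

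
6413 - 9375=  - 2962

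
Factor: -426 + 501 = 3^1 * 5^2 = 75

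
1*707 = 707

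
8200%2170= 1690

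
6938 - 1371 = 5567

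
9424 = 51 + 9373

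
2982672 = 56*53262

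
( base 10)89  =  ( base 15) 5E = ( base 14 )65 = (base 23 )3k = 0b1011001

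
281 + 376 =657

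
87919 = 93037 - 5118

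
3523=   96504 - 92981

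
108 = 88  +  20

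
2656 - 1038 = 1618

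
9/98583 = 3/32861 = 0.00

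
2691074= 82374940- 79683866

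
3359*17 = 57103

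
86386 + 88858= 175244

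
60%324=60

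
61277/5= 12255 + 2/5  =  12255.40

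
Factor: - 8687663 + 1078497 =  - 7609166 = - 2^1*17^1*163^1*1373^1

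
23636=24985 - 1349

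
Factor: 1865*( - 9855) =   -  3^3*5^2*73^1*373^1 = - 18379575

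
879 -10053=-9174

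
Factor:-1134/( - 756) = 2^( - 1 )*3^1 = 3/2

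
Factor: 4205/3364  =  5/4 = 2^( - 2 )*5^1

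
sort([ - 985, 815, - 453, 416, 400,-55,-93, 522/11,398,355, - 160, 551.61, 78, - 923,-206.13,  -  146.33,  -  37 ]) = [-985, - 923, - 453, - 206.13, - 160,-146.33, -93, -55 , -37,522/11,78,355, 398,400,416,551.61,815]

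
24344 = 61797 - 37453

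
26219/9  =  26219/9=2913.22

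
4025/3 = 1341 + 2/3 = 1341.67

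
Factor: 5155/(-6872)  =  -2^(-3 )*5^1  *  859^(-1)*1031^1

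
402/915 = 134/305 = 0.44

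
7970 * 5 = 39850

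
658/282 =2 + 1/3 = 2.33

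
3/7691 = 3/7691=0.00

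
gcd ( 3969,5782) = 49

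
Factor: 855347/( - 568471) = - 23^1 * 37189^1*568471^( - 1)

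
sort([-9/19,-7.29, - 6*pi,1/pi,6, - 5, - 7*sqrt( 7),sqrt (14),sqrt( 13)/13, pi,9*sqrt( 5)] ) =[ - 6 * pi, - 7*sqrt(7), - 7.29, - 5,-9/19, sqrt( 13 ) /13, 1/pi, pi,sqrt(14),6, 9 * sqrt(5)] 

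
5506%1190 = 746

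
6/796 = 3/398 =0.01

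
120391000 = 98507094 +21883906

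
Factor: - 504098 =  - 2^1*7^1*36007^1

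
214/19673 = 214/19673 = 0.01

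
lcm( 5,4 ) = 20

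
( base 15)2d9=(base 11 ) 545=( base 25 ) 114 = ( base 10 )654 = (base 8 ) 1216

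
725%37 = 22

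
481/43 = 481/43 =11.19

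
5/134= 5/134  =  0.04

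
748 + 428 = 1176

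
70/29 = 70/29 = 2.41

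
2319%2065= 254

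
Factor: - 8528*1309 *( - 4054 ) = 2^5 * 7^1* 11^1 *13^1 * 17^1 * 41^1 * 2027^1 = 45255418208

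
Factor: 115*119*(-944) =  -2^4*5^1*7^1*17^1*23^1*59^1 = - 12918640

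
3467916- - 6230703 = 9698619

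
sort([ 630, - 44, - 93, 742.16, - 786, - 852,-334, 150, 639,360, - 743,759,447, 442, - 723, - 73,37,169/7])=[ - 852, - 786, - 743, - 723,-334, - 93 , - 73, - 44,169/7, 37,150,360,  442, 447,630,639,742.16,759]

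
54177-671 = 53506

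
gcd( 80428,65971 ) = 1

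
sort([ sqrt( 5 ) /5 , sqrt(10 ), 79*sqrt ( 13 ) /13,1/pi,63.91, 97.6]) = [ 1/pi,sqrt( 5 ) /5,sqrt( 10), 79*sqrt( 13)/13, 63.91,97.6]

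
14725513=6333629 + 8391884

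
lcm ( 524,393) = 1572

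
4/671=4/671=0.01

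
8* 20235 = 161880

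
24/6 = 4=4.00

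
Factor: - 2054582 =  - 2^1*83^1 * 12377^1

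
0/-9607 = 0/1 = - 0.00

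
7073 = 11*643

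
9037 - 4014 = 5023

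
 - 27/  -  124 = 27/124 = 0.22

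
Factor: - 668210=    - 2^1*5^1*66821^1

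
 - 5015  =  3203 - 8218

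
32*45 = 1440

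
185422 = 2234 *83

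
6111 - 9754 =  - 3643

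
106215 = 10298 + 95917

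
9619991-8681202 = 938789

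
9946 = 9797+149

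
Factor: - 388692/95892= - 3^2 *59^1*131^(-1 ) = -  531/131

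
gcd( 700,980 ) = 140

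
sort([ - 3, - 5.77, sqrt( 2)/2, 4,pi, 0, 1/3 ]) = [ - 5.77,-3, 0,1/3,sqrt( 2)/2,  pi,4 ]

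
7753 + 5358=13111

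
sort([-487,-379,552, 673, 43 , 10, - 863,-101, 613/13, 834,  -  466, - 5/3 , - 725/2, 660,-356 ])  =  [ - 863,-487, -466, - 379,- 725/2, - 356, - 101, - 5/3 , 10,43,613/13,552 , 660, 673,  834]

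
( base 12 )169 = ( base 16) e1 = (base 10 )225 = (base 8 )341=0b11100001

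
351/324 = 1 + 1/12 = 1.08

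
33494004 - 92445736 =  - 58951732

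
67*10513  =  704371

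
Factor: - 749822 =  - 2^1 * 83^1*4517^1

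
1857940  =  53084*35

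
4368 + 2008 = 6376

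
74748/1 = 74748=74748.00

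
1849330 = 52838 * 35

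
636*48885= 31090860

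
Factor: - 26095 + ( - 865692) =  - 13^1 *181^1*379^1 = - 891787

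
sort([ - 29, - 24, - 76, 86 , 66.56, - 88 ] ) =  [ - 88, - 76, - 29,-24, 66.56,86]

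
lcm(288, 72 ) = 288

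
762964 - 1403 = 761561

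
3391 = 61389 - 57998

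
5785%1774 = 463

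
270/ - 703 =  - 1 + 433/703 = - 0.38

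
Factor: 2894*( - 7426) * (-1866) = 2^3*3^1* 47^1 * 79^1*311^1 * 1447^1  =  40101914904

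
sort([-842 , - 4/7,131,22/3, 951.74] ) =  [ - 842, - 4/7,22/3, 131,951.74 ]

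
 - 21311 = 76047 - 97358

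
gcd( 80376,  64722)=6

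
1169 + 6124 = 7293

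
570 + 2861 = 3431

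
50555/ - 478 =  - 50555/478= - 105.76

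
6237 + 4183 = 10420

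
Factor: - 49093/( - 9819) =3^ ( - 2)*11^1 * 1091^( - 1 )* 4463^1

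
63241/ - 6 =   -  10541  +  5/6 =- 10540.17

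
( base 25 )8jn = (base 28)70a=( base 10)5498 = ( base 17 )1207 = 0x157A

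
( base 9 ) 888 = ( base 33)M2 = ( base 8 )1330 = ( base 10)728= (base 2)1011011000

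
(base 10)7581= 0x1D9D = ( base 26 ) b5f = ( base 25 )c36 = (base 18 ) 1573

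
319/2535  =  319/2535 = 0.13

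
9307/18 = 9307/18 = 517.06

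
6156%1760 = 876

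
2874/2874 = 1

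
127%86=41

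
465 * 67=31155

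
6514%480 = 274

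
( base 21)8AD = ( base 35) 326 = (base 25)601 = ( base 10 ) 3751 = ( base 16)EA7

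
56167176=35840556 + 20326620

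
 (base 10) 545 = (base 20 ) 175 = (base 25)lk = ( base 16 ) 221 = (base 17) 1f1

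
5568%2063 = 1442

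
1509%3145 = 1509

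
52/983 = 52/983 = 0.05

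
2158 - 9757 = -7599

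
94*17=1598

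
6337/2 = 6337/2 = 3168.50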